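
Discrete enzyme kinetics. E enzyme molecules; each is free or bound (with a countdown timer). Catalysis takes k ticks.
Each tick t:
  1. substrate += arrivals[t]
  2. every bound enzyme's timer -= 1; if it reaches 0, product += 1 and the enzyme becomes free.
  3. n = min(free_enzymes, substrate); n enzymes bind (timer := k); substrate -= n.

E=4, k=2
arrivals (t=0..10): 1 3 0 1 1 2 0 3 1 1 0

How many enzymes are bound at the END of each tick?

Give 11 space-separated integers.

t=0: arr=1 -> substrate=0 bound=1 product=0
t=1: arr=3 -> substrate=0 bound=4 product=0
t=2: arr=0 -> substrate=0 bound=3 product=1
t=3: arr=1 -> substrate=0 bound=1 product=4
t=4: arr=1 -> substrate=0 bound=2 product=4
t=5: arr=2 -> substrate=0 bound=3 product=5
t=6: arr=0 -> substrate=0 bound=2 product=6
t=7: arr=3 -> substrate=0 bound=3 product=8
t=8: arr=1 -> substrate=0 bound=4 product=8
t=9: arr=1 -> substrate=0 bound=2 product=11
t=10: arr=0 -> substrate=0 bound=1 product=12

Answer: 1 4 3 1 2 3 2 3 4 2 1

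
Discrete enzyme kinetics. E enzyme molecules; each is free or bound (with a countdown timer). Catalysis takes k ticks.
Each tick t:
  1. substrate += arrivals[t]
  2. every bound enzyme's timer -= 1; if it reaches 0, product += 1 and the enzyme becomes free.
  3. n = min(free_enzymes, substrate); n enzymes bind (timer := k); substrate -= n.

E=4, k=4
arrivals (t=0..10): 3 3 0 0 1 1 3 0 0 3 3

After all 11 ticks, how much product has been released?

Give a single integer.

t=0: arr=3 -> substrate=0 bound=3 product=0
t=1: arr=3 -> substrate=2 bound=4 product=0
t=2: arr=0 -> substrate=2 bound=4 product=0
t=3: arr=0 -> substrate=2 bound=4 product=0
t=4: arr=1 -> substrate=0 bound=4 product=3
t=5: arr=1 -> substrate=0 bound=4 product=4
t=6: arr=3 -> substrate=3 bound=4 product=4
t=7: arr=0 -> substrate=3 bound=4 product=4
t=8: arr=0 -> substrate=0 bound=4 product=7
t=9: arr=3 -> substrate=2 bound=4 product=8
t=10: arr=3 -> substrate=5 bound=4 product=8

Answer: 8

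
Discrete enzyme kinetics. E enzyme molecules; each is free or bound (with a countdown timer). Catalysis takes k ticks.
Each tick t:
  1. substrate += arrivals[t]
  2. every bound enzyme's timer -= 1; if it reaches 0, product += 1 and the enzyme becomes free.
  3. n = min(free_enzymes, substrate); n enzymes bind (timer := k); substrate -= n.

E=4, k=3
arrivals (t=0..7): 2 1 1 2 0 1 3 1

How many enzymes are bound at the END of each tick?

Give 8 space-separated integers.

t=0: arr=2 -> substrate=0 bound=2 product=0
t=1: arr=1 -> substrate=0 bound=3 product=0
t=2: arr=1 -> substrate=0 bound=4 product=0
t=3: arr=2 -> substrate=0 bound=4 product=2
t=4: arr=0 -> substrate=0 bound=3 product=3
t=5: arr=1 -> substrate=0 bound=3 product=4
t=6: arr=3 -> substrate=0 bound=4 product=6
t=7: arr=1 -> substrate=1 bound=4 product=6

Answer: 2 3 4 4 3 3 4 4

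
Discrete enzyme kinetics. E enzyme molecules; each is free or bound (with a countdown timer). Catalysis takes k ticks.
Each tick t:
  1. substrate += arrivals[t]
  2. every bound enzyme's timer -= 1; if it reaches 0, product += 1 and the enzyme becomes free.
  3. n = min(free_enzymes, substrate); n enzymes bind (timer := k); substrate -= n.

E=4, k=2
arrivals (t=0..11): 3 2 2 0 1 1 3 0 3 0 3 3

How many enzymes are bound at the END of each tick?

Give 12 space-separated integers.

Answer: 3 4 4 3 1 2 4 3 3 3 3 4

Derivation:
t=0: arr=3 -> substrate=0 bound=3 product=0
t=1: arr=2 -> substrate=1 bound=4 product=0
t=2: arr=2 -> substrate=0 bound=4 product=3
t=3: arr=0 -> substrate=0 bound=3 product=4
t=4: arr=1 -> substrate=0 bound=1 product=7
t=5: arr=1 -> substrate=0 bound=2 product=7
t=6: arr=3 -> substrate=0 bound=4 product=8
t=7: arr=0 -> substrate=0 bound=3 product=9
t=8: arr=3 -> substrate=0 bound=3 product=12
t=9: arr=0 -> substrate=0 bound=3 product=12
t=10: arr=3 -> substrate=0 bound=3 product=15
t=11: arr=3 -> substrate=2 bound=4 product=15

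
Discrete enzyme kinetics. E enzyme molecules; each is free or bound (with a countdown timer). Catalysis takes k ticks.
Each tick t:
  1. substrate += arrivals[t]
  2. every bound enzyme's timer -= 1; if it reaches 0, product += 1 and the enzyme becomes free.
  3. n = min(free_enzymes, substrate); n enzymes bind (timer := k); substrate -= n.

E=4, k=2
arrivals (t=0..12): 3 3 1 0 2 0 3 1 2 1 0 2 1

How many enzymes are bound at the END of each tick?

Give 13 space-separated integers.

Answer: 3 4 4 3 2 2 3 4 3 3 1 2 3

Derivation:
t=0: arr=3 -> substrate=0 bound=3 product=0
t=1: arr=3 -> substrate=2 bound=4 product=0
t=2: arr=1 -> substrate=0 bound=4 product=3
t=3: arr=0 -> substrate=0 bound=3 product=4
t=4: arr=2 -> substrate=0 bound=2 product=7
t=5: arr=0 -> substrate=0 bound=2 product=7
t=6: arr=3 -> substrate=0 bound=3 product=9
t=7: arr=1 -> substrate=0 bound=4 product=9
t=8: arr=2 -> substrate=0 bound=3 product=12
t=9: arr=1 -> substrate=0 bound=3 product=13
t=10: arr=0 -> substrate=0 bound=1 product=15
t=11: arr=2 -> substrate=0 bound=2 product=16
t=12: arr=1 -> substrate=0 bound=3 product=16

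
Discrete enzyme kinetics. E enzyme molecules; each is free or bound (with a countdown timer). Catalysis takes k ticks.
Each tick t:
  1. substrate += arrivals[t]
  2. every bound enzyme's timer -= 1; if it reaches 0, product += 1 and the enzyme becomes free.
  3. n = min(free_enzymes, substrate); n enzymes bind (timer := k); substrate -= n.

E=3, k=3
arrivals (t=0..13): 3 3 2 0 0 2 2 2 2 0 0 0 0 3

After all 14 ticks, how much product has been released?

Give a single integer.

Answer: 12

Derivation:
t=0: arr=3 -> substrate=0 bound=3 product=0
t=1: arr=3 -> substrate=3 bound=3 product=0
t=2: arr=2 -> substrate=5 bound=3 product=0
t=3: arr=0 -> substrate=2 bound=3 product=3
t=4: arr=0 -> substrate=2 bound=3 product=3
t=5: arr=2 -> substrate=4 bound=3 product=3
t=6: arr=2 -> substrate=3 bound=3 product=6
t=7: arr=2 -> substrate=5 bound=3 product=6
t=8: arr=2 -> substrate=7 bound=3 product=6
t=9: arr=0 -> substrate=4 bound=3 product=9
t=10: arr=0 -> substrate=4 bound=3 product=9
t=11: arr=0 -> substrate=4 bound=3 product=9
t=12: arr=0 -> substrate=1 bound=3 product=12
t=13: arr=3 -> substrate=4 bound=3 product=12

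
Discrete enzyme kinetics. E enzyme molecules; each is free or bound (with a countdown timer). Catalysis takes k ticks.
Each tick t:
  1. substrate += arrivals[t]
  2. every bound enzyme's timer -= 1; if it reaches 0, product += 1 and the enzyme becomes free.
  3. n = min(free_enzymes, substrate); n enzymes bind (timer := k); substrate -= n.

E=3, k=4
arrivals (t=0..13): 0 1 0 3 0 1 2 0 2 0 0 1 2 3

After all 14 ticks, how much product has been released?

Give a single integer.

Answer: 7

Derivation:
t=0: arr=0 -> substrate=0 bound=0 product=0
t=1: arr=1 -> substrate=0 bound=1 product=0
t=2: arr=0 -> substrate=0 bound=1 product=0
t=3: arr=3 -> substrate=1 bound=3 product=0
t=4: arr=0 -> substrate=1 bound=3 product=0
t=5: arr=1 -> substrate=1 bound=3 product=1
t=6: arr=2 -> substrate=3 bound=3 product=1
t=7: arr=0 -> substrate=1 bound=3 product=3
t=8: arr=2 -> substrate=3 bound=3 product=3
t=9: arr=0 -> substrate=2 bound=3 product=4
t=10: arr=0 -> substrate=2 bound=3 product=4
t=11: arr=1 -> substrate=1 bound=3 product=6
t=12: arr=2 -> substrate=3 bound=3 product=6
t=13: arr=3 -> substrate=5 bound=3 product=7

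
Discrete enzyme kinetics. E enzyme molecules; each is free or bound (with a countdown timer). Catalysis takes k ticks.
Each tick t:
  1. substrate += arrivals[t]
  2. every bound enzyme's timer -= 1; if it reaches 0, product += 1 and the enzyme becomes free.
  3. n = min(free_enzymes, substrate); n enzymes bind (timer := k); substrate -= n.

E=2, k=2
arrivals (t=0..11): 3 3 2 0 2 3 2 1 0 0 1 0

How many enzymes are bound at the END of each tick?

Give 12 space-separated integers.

Answer: 2 2 2 2 2 2 2 2 2 2 2 2

Derivation:
t=0: arr=3 -> substrate=1 bound=2 product=0
t=1: arr=3 -> substrate=4 bound=2 product=0
t=2: arr=2 -> substrate=4 bound=2 product=2
t=3: arr=0 -> substrate=4 bound=2 product=2
t=4: arr=2 -> substrate=4 bound=2 product=4
t=5: arr=3 -> substrate=7 bound=2 product=4
t=6: arr=2 -> substrate=7 bound=2 product=6
t=7: arr=1 -> substrate=8 bound=2 product=6
t=8: arr=0 -> substrate=6 bound=2 product=8
t=9: arr=0 -> substrate=6 bound=2 product=8
t=10: arr=1 -> substrate=5 bound=2 product=10
t=11: arr=0 -> substrate=5 bound=2 product=10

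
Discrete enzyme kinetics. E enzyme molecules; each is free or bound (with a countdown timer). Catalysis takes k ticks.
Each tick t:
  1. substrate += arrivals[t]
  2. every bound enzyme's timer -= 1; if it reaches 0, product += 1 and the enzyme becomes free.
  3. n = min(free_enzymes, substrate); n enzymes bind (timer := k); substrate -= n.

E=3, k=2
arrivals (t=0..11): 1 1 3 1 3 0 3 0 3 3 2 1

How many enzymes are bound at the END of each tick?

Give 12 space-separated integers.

t=0: arr=1 -> substrate=0 bound=1 product=0
t=1: arr=1 -> substrate=0 bound=2 product=0
t=2: arr=3 -> substrate=1 bound=3 product=1
t=3: arr=1 -> substrate=1 bound=3 product=2
t=4: arr=3 -> substrate=2 bound=3 product=4
t=5: arr=0 -> substrate=1 bound=3 product=5
t=6: arr=3 -> substrate=2 bound=3 product=7
t=7: arr=0 -> substrate=1 bound=3 product=8
t=8: arr=3 -> substrate=2 bound=3 product=10
t=9: arr=3 -> substrate=4 bound=3 product=11
t=10: arr=2 -> substrate=4 bound=3 product=13
t=11: arr=1 -> substrate=4 bound=3 product=14

Answer: 1 2 3 3 3 3 3 3 3 3 3 3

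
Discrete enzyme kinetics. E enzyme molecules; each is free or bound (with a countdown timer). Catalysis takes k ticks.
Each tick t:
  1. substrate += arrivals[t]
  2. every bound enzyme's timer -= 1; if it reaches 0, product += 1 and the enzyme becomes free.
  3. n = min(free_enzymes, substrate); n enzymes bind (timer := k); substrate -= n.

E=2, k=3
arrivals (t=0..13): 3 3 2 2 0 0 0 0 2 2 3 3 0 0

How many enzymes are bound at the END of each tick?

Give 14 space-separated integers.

t=0: arr=3 -> substrate=1 bound=2 product=0
t=1: arr=3 -> substrate=4 bound=2 product=0
t=2: arr=2 -> substrate=6 bound=2 product=0
t=3: arr=2 -> substrate=6 bound=2 product=2
t=4: arr=0 -> substrate=6 bound=2 product=2
t=5: arr=0 -> substrate=6 bound=2 product=2
t=6: arr=0 -> substrate=4 bound=2 product=4
t=7: arr=0 -> substrate=4 bound=2 product=4
t=8: arr=2 -> substrate=6 bound=2 product=4
t=9: arr=2 -> substrate=6 bound=2 product=6
t=10: arr=3 -> substrate=9 bound=2 product=6
t=11: arr=3 -> substrate=12 bound=2 product=6
t=12: arr=0 -> substrate=10 bound=2 product=8
t=13: arr=0 -> substrate=10 bound=2 product=8

Answer: 2 2 2 2 2 2 2 2 2 2 2 2 2 2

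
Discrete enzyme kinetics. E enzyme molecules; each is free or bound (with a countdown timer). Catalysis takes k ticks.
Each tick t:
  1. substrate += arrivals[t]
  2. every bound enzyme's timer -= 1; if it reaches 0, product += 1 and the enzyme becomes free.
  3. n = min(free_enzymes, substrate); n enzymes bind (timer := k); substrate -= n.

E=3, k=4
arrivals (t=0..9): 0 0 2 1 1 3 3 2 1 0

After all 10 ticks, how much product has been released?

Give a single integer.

Answer: 3

Derivation:
t=0: arr=0 -> substrate=0 bound=0 product=0
t=1: arr=0 -> substrate=0 bound=0 product=0
t=2: arr=2 -> substrate=0 bound=2 product=0
t=3: arr=1 -> substrate=0 bound=3 product=0
t=4: arr=1 -> substrate=1 bound=3 product=0
t=5: arr=3 -> substrate=4 bound=3 product=0
t=6: arr=3 -> substrate=5 bound=3 product=2
t=7: arr=2 -> substrate=6 bound=3 product=3
t=8: arr=1 -> substrate=7 bound=3 product=3
t=9: arr=0 -> substrate=7 bound=3 product=3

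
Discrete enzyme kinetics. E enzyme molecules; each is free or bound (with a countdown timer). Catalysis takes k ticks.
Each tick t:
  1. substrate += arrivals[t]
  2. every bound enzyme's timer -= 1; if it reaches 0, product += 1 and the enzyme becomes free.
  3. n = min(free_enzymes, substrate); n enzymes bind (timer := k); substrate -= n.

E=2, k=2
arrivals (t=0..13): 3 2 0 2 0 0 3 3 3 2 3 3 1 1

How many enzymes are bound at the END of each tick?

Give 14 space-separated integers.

t=0: arr=3 -> substrate=1 bound=2 product=0
t=1: arr=2 -> substrate=3 bound=2 product=0
t=2: arr=0 -> substrate=1 bound=2 product=2
t=3: arr=2 -> substrate=3 bound=2 product=2
t=4: arr=0 -> substrate=1 bound=2 product=4
t=5: arr=0 -> substrate=1 bound=2 product=4
t=6: arr=3 -> substrate=2 bound=2 product=6
t=7: arr=3 -> substrate=5 bound=2 product=6
t=8: arr=3 -> substrate=6 bound=2 product=8
t=9: arr=2 -> substrate=8 bound=2 product=8
t=10: arr=3 -> substrate=9 bound=2 product=10
t=11: arr=3 -> substrate=12 bound=2 product=10
t=12: arr=1 -> substrate=11 bound=2 product=12
t=13: arr=1 -> substrate=12 bound=2 product=12

Answer: 2 2 2 2 2 2 2 2 2 2 2 2 2 2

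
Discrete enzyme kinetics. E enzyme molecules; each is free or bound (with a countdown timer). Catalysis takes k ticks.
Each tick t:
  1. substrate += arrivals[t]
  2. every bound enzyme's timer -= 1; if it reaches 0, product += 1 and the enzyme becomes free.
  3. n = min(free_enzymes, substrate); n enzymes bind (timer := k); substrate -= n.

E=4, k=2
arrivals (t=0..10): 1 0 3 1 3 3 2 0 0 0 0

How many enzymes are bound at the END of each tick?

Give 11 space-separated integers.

Answer: 1 1 3 4 4 4 4 4 1 0 0

Derivation:
t=0: arr=1 -> substrate=0 bound=1 product=0
t=1: arr=0 -> substrate=0 bound=1 product=0
t=2: arr=3 -> substrate=0 bound=3 product=1
t=3: arr=1 -> substrate=0 bound=4 product=1
t=4: arr=3 -> substrate=0 bound=4 product=4
t=5: arr=3 -> substrate=2 bound=4 product=5
t=6: arr=2 -> substrate=1 bound=4 product=8
t=7: arr=0 -> substrate=0 bound=4 product=9
t=8: arr=0 -> substrate=0 bound=1 product=12
t=9: arr=0 -> substrate=0 bound=0 product=13
t=10: arr=0 -> substrate=0 bound=0 product=13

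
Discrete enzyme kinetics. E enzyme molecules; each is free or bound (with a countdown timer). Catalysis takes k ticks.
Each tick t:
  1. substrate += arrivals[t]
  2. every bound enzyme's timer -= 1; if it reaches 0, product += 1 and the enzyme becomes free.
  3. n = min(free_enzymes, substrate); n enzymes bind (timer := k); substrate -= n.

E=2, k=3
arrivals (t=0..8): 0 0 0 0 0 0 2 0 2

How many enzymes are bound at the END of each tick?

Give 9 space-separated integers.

t=0: arr=0 -> substrate=0 bound=0 product=0
t=1: arr=0 -> substrate=0 bound=0 product=0
t=2: arr=0 -> substrate=0 bound=0 product=0
t=3: arr=0 -> substrate=0 bound=0 product=0
t=4: arr=0 -> substrate=0 bound=0 product=0
t=5: arr=0 -> substrate=0 bound=0 product=0
t=6: arr=2 -> substrate=0 bound=2 product=0
t=7: arr=0 -> substrate=0 bound=2 product=0
t=8: arr=2 -> substrate=2 bound=2 product=0

Answer: 0 0 0 0 0 0 2 2 2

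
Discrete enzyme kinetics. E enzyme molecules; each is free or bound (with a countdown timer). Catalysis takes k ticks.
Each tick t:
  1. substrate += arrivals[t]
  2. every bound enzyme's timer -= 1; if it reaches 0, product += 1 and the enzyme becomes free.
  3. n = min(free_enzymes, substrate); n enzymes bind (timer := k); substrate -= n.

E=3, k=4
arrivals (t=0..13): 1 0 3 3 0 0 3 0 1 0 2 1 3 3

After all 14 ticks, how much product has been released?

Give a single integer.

t=0: arr=1 -> substrate=0 bound=1 product=0
t=1: arr=0 -> substrate=0 bound=1 product=0
t=2: arr=3 -> substrate=1 bound=3 product=0
t=3: arr=3 -> substrate=4 bound=3 product=0
t=4: arr=0 -> substrate=3 bound=3 product=1
t=5: arr=0 -> substrate=3 bound=3 product=1
t=6: arr=3 -> substrate=4 bound=3 product=3
t=7: arr=0 -> substrate=4 bound=3 product=3
t=8: arr=1 -> substrate=4 bound=3 product=4
t=9: arr=0 -> substrate=4 bound=3 product=4
t=10: arr=2 -> substrate=4 bound=3 product=6
t=11: arr=1 -> substrate=5 bound=3 product=6
t=12: arr=3 -> substrate=7 bound=3 product=7
t=13: arr=3 -> substrate=10 bound=3 product=7

Answer: 7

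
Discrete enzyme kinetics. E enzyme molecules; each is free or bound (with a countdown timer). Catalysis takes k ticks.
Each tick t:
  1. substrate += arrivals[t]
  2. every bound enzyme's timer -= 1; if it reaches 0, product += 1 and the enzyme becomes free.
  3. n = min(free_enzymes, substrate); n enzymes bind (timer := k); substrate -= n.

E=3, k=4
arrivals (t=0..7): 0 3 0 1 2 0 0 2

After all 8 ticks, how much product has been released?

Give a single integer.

Answer: 3

Derivation:
t=0: arr=0 -> substrate=0 bound=0 product=0
t=1: arr=3 -> substrate=0 bound=3 product=0
t=2: arr=0 -> substrate=0 bound=3 product=0
t=3: arr=1 -> substrate=1 bound=3 product=0
t=4: arr=2 -> substrate=3 bound=3 product=0
t=5: arr=0 -> substrate=0 bound=3 product=3
t=6: arr=0 -> substrate=0 bound=3 product=3
t=7: arr=2 -> substrate=2 bound=3 product=3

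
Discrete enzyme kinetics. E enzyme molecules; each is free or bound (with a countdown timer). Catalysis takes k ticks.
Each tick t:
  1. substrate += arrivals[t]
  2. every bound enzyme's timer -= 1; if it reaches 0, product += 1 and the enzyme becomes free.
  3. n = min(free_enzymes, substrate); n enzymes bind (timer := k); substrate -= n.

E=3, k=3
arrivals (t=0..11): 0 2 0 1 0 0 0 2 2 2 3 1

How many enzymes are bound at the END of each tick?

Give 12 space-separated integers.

Answer: 0 2 2 3 1 1 0 2 3 3 3 3

Derivation:
t=0: arr=0 -> substrate=0 bound=0 product=0
t=1: arr=2 -> substrate=0 bound=2 product=0
t=2: arr=0 -> substrate=0 bound=2 product=0
t=3: arr=1 -> substrate=0 bound=3 product=0
t=4: arr=0 -> substrate=0 bound=1 product=2
t=5: arr=0 -> substrate=0 bound=1 product=2
t=6: arr=0 -> substrate=0 bound=0 product=3
t=7: arr=2 -> substrate=0 bound=2 product=3
t=8: arr=2 -> substrate=1 bound=3 product=3
t=9: arr=2 -> substrate=3 bound=3 product=3
t=10: arr=3 -> substrate=4 bound=3 product=5
t=11: arr=1 -> substrate=4 bound=3 product=6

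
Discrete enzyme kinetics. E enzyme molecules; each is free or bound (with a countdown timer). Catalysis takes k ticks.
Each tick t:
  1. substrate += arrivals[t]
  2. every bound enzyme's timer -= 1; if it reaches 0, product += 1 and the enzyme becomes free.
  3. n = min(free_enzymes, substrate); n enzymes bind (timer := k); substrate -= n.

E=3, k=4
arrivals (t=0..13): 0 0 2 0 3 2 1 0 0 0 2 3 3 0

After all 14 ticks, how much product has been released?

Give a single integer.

t=0: arr=0 -> substrate=0 bound=0 product=0
t=1: arr=0 -> substrate=0 bound=0 product=0
t=2: arr=2 -> substrate=0 bound=2 product=0
t=3: arr=0 -> substrate=0 bound=2 product=0
t=4: arr=3 -> substrate=2 bound=3 product=0
t=5: arr=2 -> substrate=4 bound=3 product=0
t=6: arr=1 -> substrate=3 bound=3 product=2
t=7: arr=0 -> substrate=3 bound=3 product=2
t=8: arr=0 -> substrate=2 bound=3 product=3
t=9: arr=0 -> substrate=2 bound=3 product=3
t=10: arr=2 -> substrate=2 bound=3 product=5
t=11: arr=3 -> substrate=5 bound=3 product=5
t=12: arr=3 -> substrate=7 bound=3 product=6
t=13: arr=0 -> substrate=7 bound=3 product=6

Answer: 6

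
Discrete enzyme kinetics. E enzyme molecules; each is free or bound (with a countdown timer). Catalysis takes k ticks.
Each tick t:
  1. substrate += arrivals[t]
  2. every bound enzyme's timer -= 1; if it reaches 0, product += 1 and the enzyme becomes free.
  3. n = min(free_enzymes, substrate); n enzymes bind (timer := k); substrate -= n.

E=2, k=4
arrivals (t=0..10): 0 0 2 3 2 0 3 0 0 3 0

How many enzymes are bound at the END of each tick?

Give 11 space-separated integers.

Answer: 0 0 2 2 2 2 2 2 2 2 2

Derivation:
t=0: arr=0 -> substrate=0 bound=0 product=0
t=1: arr=0 -> substrate=0 bound=0 product=0
t=2: arr=2 -> substrate=0 bound=2 product=0
t=3: arr=3 -> substrate=3 bound=2 product=0
t=4: arr=2 -> substrate=5 bound=2 product=0
t=5: arr=0 -> substrate=5 bound=2 product=0
t=6: arr=3 -> substrate=6 bound=2 product=2
t=7: arr=0 -> substrate=6 bound=2 product=2
t=8: arr=0 -> substrate=6 bound=2 product=2
t=9: arr=3 -> substrate=9 bound=2 product=2
t=10: arr=0 -> substrate=7 bound=2 product=4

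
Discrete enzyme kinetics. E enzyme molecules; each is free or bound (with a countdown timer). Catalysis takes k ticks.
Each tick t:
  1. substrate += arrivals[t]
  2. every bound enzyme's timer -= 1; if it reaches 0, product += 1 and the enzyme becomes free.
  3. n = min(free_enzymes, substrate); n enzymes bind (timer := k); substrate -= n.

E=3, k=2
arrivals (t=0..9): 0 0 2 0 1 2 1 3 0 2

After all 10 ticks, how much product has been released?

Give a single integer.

t=0: arr=0 -> substrate=0 bound=0 product=0
t=1: arr=0 -> substrate=0 bound=0 product=0
t=2: arr=2 -> substrate=0 bound=2 product=0
t=3: arr=0 -> substrate=0 bound=2 product=0
t=4: arr=1 -> substrate=0 bound=1 product=2
t=5: arr=2 -> substrate=0 bound=3 product=2
t=6: arr=1 -> substrate=0 bound=3 product=3
t=7: arr=3 -> substrate=1 bound=3 product=5
t=8: arr=0 -> substrate=0 bound=3 product=6
t=9: arr=2 -> substrate=0 bound=3 product=8

Answer: 8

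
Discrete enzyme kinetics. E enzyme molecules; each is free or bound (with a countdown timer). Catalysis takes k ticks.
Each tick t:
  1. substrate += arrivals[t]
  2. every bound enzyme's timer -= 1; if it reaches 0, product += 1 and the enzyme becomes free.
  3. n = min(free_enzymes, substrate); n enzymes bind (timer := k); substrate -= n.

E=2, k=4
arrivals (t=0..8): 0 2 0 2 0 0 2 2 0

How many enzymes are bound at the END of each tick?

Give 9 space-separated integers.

t=0: arr=0 -> substrate=0 bound=0 product=0
t=1: arr=2 -> substrate=0 bound=2 product=0
t=2: arr=0 -> substrate=0 bound=2 product=0
t=3: arr=2 -> substrate=2 bound=2 product=0
t=4: arr=0 -> substrate=2 bound=2 product=0
t=5: arr=0 -> substrate=0 bound=2 product=2
t=6: arr=2 -> substrate=2 bound=2 product=2
t=7: arr=2 -> substrate=4 bound=2 product=2
t=8: arr=0 -> substrate=4 bound=2 product=2

Answer: 0 2 2 2 2 2 2 2 2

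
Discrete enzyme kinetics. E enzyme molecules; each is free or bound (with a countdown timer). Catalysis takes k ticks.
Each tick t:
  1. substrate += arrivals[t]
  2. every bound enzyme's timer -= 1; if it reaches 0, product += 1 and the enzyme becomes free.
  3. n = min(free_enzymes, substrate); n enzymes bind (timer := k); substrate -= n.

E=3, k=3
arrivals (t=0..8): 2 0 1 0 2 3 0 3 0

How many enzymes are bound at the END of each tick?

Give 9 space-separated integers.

t=0: arr=2 -> substrate=0 bound=2 product=0
t=1: arr=0 -> substrate=0 bound=2 product=0
t=2: arr=1 -> substrate=0 bound=3 product=0
t=3: arr=0 -> substrate=0 bound=1 product=2
t=4: arr=2 -> substrate=0 bound=3 product=2
t=5: arr=3 -> substrate=2 bound=3 product=3
t=6: arr=0 -> substrate=2 bound=3 product=3
t=7: arr=3 -> substrate=3 bound=3 product=5
t=8: arr=0 -> substrate=2 bound=3 product=6

Answer: 2 2 3 1 3 3 3 3 3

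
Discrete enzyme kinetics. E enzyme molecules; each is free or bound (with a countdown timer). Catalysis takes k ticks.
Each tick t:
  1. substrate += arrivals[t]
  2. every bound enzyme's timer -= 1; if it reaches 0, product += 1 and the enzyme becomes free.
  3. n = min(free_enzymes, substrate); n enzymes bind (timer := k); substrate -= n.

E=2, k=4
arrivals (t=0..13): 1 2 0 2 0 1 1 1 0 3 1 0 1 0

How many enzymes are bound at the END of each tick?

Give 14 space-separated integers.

t=0: arr=1 -> substrate=0 bound=1 product=0
t=1: arr=2 -> substrate=1 bound=2 product=0
t=2: arr=0 -> substrate=1 bound=2 product=0
t=3: arr=2 -> substrate=3 bound=2 product=0
t=4: arr=0 -> substrate=2 bound=2 product=1
t=5: arr=1 -> substrate=2 bound=2 product=2
t=6: arr=1 -> substrate=3 bound=2 product=2
t=7: arr=1 -> substrate=4 bound=2 product=2
t=8: arr=0 -> substrate=3 bound=2 product=3
t=9: arr=3 -> substrate=5 bound=2 product=4
t=10: arr=1 -> substrate=6 bound=2 product=4
t=11: arr=0 -> substrate=6 bound=2 product=4
t=12: arr=1 -> substrate=6 bound=2 product=5
t=13: arr=0 -> substrate=5 bound=2 product=6

Answer: 1 2 2 2 2 2 2 2 2 2 2 2 2 2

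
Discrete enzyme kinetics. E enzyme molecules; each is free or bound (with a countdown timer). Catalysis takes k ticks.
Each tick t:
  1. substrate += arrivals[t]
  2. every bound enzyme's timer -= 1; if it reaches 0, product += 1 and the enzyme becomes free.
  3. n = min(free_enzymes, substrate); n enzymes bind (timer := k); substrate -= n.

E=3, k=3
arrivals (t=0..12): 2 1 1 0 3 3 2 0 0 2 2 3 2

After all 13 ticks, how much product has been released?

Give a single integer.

Answer: 10

Derivation:
t=0: arr=2 -> substrate=0 bound=2 product=0
t=1: arr=1 -> substrate=0 bound=3 product=0
t=2: arr=1 -> substrate=1 bound=3 product=0
t=3: arr=0 -> substrate=0 bound=2 product=2
t=4: arr=3 -> substrate=1 bound=3 product=3
t=5: arr=3 -> substrate=4 bound=3 product=3
t=6: arr=2 -> substrate=5 bound=3 product=4
t=7: arr=0 -> substrate=3 bound=3 product=6
t=8: arr=0 -> substrate=3 bound=3 product=6
t=9: arr=2 -> substrate=4 bound=3 product=7
t=10: arr=2 -> substrate=4 bound=3 product=9
t=11: arr=3 -> substrate=7 bound=3 product=9
t=12: arr=2 -> substrate=8 bound=3 product=10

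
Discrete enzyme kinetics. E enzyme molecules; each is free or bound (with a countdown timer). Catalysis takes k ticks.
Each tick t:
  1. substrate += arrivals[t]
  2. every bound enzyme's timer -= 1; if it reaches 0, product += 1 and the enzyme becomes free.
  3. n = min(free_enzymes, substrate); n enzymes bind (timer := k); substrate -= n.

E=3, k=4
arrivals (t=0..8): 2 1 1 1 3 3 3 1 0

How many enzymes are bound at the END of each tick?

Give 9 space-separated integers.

Answer: 2 3 3 3 3 3 3 3 3

Derivation:
t=0: arr=2 -> substrate=0 bound=2 product=0
t=1: arr=1 -> substrate=0 bound=3 product=0
t=2: arr=1 -> substrate=1 bound=3 product=0
t=3: arr=1 -> substrate=2 bound=3 product=0
t=4: arr=3 -> substrate=3 bound=3 product=2
t=5: arr=3 -> substrate=5 bound=3 product=3
t=6: arr=3 -> substrate=8 bound=3 product=3
t=7: arr=1 -> substrate=9 bound=3 product=3
t=8: arr=0 -> substrate=7 bound=3 product=5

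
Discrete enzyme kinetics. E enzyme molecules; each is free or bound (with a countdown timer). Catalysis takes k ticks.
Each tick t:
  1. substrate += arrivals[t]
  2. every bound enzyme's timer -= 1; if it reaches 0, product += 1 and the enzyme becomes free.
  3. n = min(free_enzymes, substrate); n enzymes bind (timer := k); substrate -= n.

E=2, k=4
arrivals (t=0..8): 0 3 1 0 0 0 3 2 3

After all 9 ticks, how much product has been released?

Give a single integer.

t=0: arr=0 -> substrate=0 bound=0 product=0
t=1: arr=3 -> substrate=1 bound=2 product=0
t=2: arr=1 -> substrate=2 bound=2 product=0
t=3: arr=0 -> substrate=2 bound=2 product=0
t=4: arr=0 -> substrate=2 bound=2 product=0
t=5: arr=0 -> substrate=0 bound=2 product=2
t=6: arr=3 -> substrate=3 bound=2 product=2
t=7: arr=2 -> substrate=5 bound=2 product=2
t=8: arr=3 -> substrate=8 bound=2 product=2

Answer: 2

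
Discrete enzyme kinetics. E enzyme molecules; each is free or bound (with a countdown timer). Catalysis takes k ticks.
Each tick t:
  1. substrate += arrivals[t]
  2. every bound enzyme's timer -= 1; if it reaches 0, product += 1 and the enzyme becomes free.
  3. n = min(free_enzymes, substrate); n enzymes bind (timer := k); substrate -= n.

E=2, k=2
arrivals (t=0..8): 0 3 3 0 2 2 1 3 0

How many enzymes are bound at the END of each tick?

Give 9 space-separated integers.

t=0: arr=0 -> substrate=0 bound=0 product=0
t=1: arr=3 -> substrate=1 bound=2 product=0
t=2: arr=3 -> substrate=4 bound=2 product=0
t=3: arr=0 -> substrate=2 bound=2 product=2
t=4: arr=2 -> substrate=4 bound=2 product=2
t=5: arr=2 -> substrate=4 bound=2 product=4
t=6: arr=1 -> substrate=5 bound=2 product=4
t=7: arr=3 -> substrate=6 bound=2 product=6
t=8: arr=0 -> substrate=6 bound=2 product=6

Answer: 0 2 2 2 2 2 2 2 2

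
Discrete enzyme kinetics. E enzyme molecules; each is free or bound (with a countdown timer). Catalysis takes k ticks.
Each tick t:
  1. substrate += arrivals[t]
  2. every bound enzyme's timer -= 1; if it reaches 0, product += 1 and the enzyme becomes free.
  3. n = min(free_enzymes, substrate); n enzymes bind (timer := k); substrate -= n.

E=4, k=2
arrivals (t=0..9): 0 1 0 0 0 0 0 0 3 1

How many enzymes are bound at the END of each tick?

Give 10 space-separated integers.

Answer: 0 1 1 0 0 0 0 0 3 4

Derivation:
t=0: arr=0 -> substrate=0 bound=0 product=0
t=1: arr=1 -> substrate=0 bound=1 product=0
t=2: arr=0 -> substrate=0 bound=1 product=0
t=3: arr=0 -> substrate=0 bound=0 product=1
t=4: arr=0 -> substrate=0 bound=0 product=1
t=5: arr=0 -> substrate=0 bound=0 product=1
t=6: arr=0 -> substrate=0 bound=0 product=1
t=7: arr=0 -> substrate=0 bound=0 product=1
t=8: arr=3 -> substrate=0 bound=3 product=1
t=9: arr=1 -> substrate=0 bound=4 product=1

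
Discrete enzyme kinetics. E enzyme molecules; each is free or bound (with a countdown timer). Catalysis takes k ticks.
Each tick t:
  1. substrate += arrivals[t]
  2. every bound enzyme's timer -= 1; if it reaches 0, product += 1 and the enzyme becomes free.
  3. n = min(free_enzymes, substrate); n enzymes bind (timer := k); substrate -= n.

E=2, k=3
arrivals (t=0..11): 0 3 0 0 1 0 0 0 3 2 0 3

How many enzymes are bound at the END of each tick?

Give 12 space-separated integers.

t=0: arr=0 -> substrate=0 bound=0 product=0
t=1: arr=3 -> substrate=1 bound=2 product=0
t=2: arr=0 -> substrate=1 bound=2 product=0
t=3: arr=0 -> substrate=1 bound=2 product=0
t=4: arr=1 -> substrate=0 bound=2 product=2
t=5: arr=0 -> substrate=0 bound=2 product=2
t=6: arr=0 -> substrate=0 bound=2 product=2
t=7: arr=0 -> substrate=0 bound=0 product=4
t=8: arr=3 -> substrate=1 bound=2 product=4
t=9: arr=2 -> substrate=3 bound=2 product=4
t=10: arr=0 -> substrate=3 bound=2 product=4
t=11: arr=3 -> substrate=4 bound=2 product=6

Answer: 0 2 2 2 2 2 2 0 2 2 2 2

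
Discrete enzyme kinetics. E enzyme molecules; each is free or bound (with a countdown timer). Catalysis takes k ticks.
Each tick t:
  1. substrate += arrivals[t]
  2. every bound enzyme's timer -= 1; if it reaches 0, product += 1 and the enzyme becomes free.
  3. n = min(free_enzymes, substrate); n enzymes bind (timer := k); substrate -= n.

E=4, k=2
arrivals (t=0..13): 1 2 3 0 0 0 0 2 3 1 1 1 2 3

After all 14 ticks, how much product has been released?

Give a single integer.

Answer: 14

Derivation:
t=0: arr=1 -> substrate=0 bound=1 product=0
t=1: arr=2 -> substrate=0 bound=3 product=0
t=2: arr=3 -> substrate=1 bound=4 product=1
t=3: arr=0 -> substrate=0 bound=3 product=3
t=4: arr=0 -> substrate=0 bound=1 product=5
t=5: arr=0 -> substrate=0 bound=0 product=6
t=6: arr=0 -> substrate=0 bound=0 product=6
t=7: arr=2 -> substrate=0 bound=2 product=6
t=8: arr=3 -> substrate=1 bound=4 product=6
t=9: arr=1 -> substrate=0 bound=4 product=8
t=10: arr=1 -> substrate=0 bound=3 product=10
t=11: arr=1 -> substrate=0 bound=2 product=12
t=12: arr=2 -> substrate=0 bound=3 product=13
t=13: arr=3 -> substrate=1 bound=4 product=14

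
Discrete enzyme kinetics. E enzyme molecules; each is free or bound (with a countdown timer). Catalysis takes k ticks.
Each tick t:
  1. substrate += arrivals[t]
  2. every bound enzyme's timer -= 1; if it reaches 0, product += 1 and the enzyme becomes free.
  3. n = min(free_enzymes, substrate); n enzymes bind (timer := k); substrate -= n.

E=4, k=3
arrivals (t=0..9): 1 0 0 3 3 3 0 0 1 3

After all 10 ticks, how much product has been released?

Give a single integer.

t=0: arr=1 -> substrate=0 bound=1 product=0
t=1: arr=0 -> substrate=0 bound=1 product=0
t=2: arr=0 -> substrate=0 bound=1 product=0
t=3: arr=3 -> substrate=0 bound=3 product=1
t=4: arr=3 -> substrate=2 bound=4 product=1
t=5: arr=3 -> substrate=5 bound=4 product=1
t=6: arr=0 -> substrate=2 bound=4 product=4
t=7: arr=0 -> substrate=1 bound=4 product=5
t=8: arr=1 -> substrate=2 bound=4 product=5
t=9: arr=3 -> substrate=2 bound=4 product=8

Answer: 8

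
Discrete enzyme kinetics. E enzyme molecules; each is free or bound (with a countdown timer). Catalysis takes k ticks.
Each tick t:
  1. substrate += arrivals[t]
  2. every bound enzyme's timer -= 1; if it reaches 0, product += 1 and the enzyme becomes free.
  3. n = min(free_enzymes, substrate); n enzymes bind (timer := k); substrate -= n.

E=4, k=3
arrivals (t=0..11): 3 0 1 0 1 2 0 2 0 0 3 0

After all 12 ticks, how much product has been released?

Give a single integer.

Answer: 9

Derivation:
t=0: arr=3 -> substrate=0 bound=3 product=0
t=1: arr=0 -> substrate=0 bound=3 product=0
t=2: arr=1 -> substrate=0 bound=4 product=0
t=3: arr=0 -> substrate=0 bound=1 product=3
t=4: arr=1 -> substrate=0 bound=2 product=3
t=5: arr=2 -> substrate=0 bound=3 product=4
t=6: arr=0 -> substrate=0 bound=3 product=4
t=7: arr=2 -> substrate=0 bound=4 product=5
t=8: arr=0 -> substrate=0 bound=2 product=7
t=9: arr=0 -> substrate=0 bound=2 product=7
t=10: arr=3 -> substrate=0 bound=3 product=9
t=11: arr=0 -> substrate=0 bound=3 product=9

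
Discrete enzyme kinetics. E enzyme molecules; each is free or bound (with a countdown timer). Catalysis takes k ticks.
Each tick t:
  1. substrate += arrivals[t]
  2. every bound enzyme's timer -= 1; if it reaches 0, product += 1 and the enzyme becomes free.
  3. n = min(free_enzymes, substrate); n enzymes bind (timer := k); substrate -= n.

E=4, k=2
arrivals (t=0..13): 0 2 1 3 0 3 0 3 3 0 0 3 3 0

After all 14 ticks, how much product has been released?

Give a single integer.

Answer: 18

Derivation:
t=0: arr=0 -> substrate=0 bound=0 product=0
t=1: arr=2 -> substrate=0 bound=2 product=0
t=2: arr=1 -> substrate=0 bound=3 product=0
t=3: arr=3 -> substrate=0 bound=4 product=2
t=4: arr=0 -> substrate=0 bound=3 product=3
t=5: arr=3 -> substrate=0 bound=3 product=6
t=6: arr=0 -> substrate=0 bound=3 product=6
t=7: arr=3 -> substrate=0 bound=3 product=9
t=8: arr=3 -> substrate=2 bound=4 product=9
t=9: arr=0 -> substrate=0 bound=3 product=12
t=10: arr=0 -> substrate=0 bound=2 product=13
t=11: arr=3 -> substrate=0 bound=3 product=15
t=12: arr=3 -> substrate=2 bound=4 product=15
t=13: arr=0 -> substrate=0 bound=3 product=18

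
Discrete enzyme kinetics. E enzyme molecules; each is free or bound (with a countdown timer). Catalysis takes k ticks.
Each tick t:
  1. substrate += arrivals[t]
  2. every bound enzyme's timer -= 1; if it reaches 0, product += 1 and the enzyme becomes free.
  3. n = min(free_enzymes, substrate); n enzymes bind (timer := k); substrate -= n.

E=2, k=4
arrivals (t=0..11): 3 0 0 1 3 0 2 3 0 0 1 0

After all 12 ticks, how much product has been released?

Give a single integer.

Answer: 4

Derivation:
t=0: arr=3 -> substrate=1 bound=2 product=0
t=1: arr=0 -> substrate=1 bound=2 product=0
t=2: arr=0 -> substrate=1 bound=2 product=0
t=3: arr=1 -> substrate=2 bound=2 product=0
t=4: arr=3 -> substrate=3 bound=2 product=2
t=5: arr=0 -> substrate=3 bound=2 product=2
t=6: arr=2 -> substrate=5 bound=2 product=2
t=7: arr=3 -> substrate=8 bound=2 product=2
t=8: arr=0 -> substrate=6 bound=2 product=4
t=9: arr=0 -> substrate=6 bound=2 product=4
t=10: arr=1 -> substrate=7 bound=2 product=4
t=11: arr=0 -> substrate=7 bound=2 product=4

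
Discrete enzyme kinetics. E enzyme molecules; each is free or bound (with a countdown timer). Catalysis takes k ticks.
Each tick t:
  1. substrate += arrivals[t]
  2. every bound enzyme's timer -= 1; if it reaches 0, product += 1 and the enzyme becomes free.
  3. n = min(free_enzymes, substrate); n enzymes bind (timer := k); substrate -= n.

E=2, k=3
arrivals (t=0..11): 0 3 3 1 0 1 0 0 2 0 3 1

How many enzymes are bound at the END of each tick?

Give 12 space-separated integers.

t=0: arr=0 -> substrate=0 bound=0 product=0
t=1: arr=3 -> substrate=1 bound=2 product=0
t=2: arr=3 -> substrate=4 bound=2 product=0
t=3: arr=1 -> substrate=5 bound=2 product=0
t=4: arr=0 -> substrate=3 bound=2 product=2
t=5: arr=1 -> substrate=4 bound=2 product=2
t=6: arr=0 -> substrate=4 bound=2 product=2
t=7: arr=0 -> substrate=2 bound=2 product=4
t=8: arr=2 -> substrate=4 bound=2 product=4
t=9: arr=0 -> substrate=4 bound=2 product=4
t=10: arr=3 -> substrate=5 bound=2 product=6
t=11: arr=1 -> substrate=6 bound=2 product=6

Answer: 0 2 2 2 2 2 2 2 2 2 2 2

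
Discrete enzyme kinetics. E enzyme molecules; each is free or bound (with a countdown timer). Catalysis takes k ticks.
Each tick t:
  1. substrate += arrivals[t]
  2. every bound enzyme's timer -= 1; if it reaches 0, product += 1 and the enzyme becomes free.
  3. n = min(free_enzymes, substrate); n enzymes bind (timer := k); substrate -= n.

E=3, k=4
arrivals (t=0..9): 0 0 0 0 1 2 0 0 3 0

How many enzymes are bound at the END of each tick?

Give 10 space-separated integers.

Answer: 0 0 0 0 1 3 3 3 3 3

Derivation:
t=0: arr=0 -> substrate=0 bound=0 product=0
t=1: arr=0 -> substrate=0 bound=0 product=0
t=2: arr=0 -> substrate=0 bound=0 product=0
t=3: arr=0 -> substrate=0 bound=0 product=0
t=4: arr=1 -> substrate=0 bound=1 product=0
t=5: arr=2 -> substrate=0 bound=3 product=0
t=6: arr=0 -> substrate=0 bound=3 product=0
t=7: arr=0 -> substrate=0 bound=3 product=0
t=8: arr=3 -> substrate=2 bound=3 product=1
t=9: arr=0 -> substrate=0 bound=3 product=3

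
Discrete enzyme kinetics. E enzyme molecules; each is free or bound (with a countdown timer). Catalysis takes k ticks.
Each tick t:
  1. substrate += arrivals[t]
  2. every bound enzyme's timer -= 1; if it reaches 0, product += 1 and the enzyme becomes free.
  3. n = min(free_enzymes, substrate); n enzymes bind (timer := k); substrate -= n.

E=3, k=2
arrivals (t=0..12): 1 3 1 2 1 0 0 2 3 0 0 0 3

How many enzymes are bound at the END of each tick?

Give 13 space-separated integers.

Answer: 1 3 3 3 3 2 1 2 3 3 2 0 3

Derivation:
t=0: arr=1 -> substrate=0 bound=1 product=0
t=1: arr=3 -> substrate=1 bound=3 product=0
t=2: arr=1 -> substrate=1 bound=3 product=1
t=3: arr=2 -> substrate=1 bound=3 product=3
t=4: arr=1 -> substrate=1 bound=3 product=4
t=5: arr=0 -> substrate=0 bound=2 product=6
t=6: arr=0 -> substrate=0 bound=1 product=7
t=7: arr=2 -> substrate=0 bound=2 product=8
t=8: arr=3 -> substrate=2 bound=3 product=8
t=9: arr=0 -> substrate=0 bound=3 product=10
t=10: arr=0 -> substrate=0 bound=2 product=11
t=11: arr=0 -> substrate=0 bound=0 product=13
t=12: arr=3 -> substrate=0 bound=3 product=13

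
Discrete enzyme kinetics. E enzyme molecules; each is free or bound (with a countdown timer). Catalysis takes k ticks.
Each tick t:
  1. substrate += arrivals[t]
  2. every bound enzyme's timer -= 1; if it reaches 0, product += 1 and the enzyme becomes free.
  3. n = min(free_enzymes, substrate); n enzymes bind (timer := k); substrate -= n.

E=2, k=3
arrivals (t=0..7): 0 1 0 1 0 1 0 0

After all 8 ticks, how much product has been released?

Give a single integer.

Answer: 2

Derivation:
t=0: arr=0 -> substrate=0 bound=0 product=0
t=1: arr=1 -> substrate=0 bound=1 product=0
t=2: arr=0 -> substrate=0 bound=1 product=0
t=3: arr=1 -> substrate=0 bound=2 product=0
t=4: arr=0 -> substrate=0 bound=1 product=1
t=5: arr=1 -> substrate=0 bound=2 product=1
t=6: arr=0 -> substrate=0 bound=1 product=2
t=7: arr=0 -> substrate=0 bound=1 product=2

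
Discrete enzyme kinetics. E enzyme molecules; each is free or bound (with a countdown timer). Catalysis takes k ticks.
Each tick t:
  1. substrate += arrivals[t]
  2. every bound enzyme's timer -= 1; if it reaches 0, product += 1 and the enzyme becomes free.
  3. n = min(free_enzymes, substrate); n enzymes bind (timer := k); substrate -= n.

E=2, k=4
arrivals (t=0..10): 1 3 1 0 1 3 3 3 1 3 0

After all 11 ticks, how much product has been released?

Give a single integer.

t=0: arr=1 -> substrate=0 bound=1 product=0
t=1: arr=3 -> substrate=2 bound=2 product=0
t=2: arr=1 -> substrate=3 bound=2 product=0
t=3: arr=0 -> substrate=3 bound=2 product=0
t=4: arr=1 -> substrate=3 bound=2 product=1
t=5: arr=3 -> substrate=5 bound=2 product=2
t=6: arr=3 -> substrate=8 bound=2 product=2
t=7: arr=3 -> substrate=11 bound=2 product=2
t=8: arr=1 -> substrate=11 bound=2 product=3
t=9: arr=3 -> substrate=13 bound=2 product=4
t=10: arr=0 -> substrate=13 bound=2 product=4

Answer: 4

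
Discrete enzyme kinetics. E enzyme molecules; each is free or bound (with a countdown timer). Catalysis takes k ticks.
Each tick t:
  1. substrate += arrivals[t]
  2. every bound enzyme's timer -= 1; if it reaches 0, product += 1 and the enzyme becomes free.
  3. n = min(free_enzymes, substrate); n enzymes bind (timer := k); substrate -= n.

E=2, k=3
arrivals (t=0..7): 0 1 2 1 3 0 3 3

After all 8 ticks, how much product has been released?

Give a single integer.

Answer: 3

Derivation:
t=0: arr=0 -> substrate=0 bound=0 product=0
t=1: arr=1 -> substrate=0 bound=1 product=0
t=2: arr=2 -> substrate=1 bound=2 product=0
t=3: arr=1 -> substrate=2 bound=2 product=0
t=4: arr=3 -> substrate=4 bound=2 product=1
t=5: arr=0 -> substrate=3 bound=2 product=2
t=6: arr=3 -> substrate=6 bound=2 product=2
t=7: arr=3 -> substrate=8 bound=2 product=3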